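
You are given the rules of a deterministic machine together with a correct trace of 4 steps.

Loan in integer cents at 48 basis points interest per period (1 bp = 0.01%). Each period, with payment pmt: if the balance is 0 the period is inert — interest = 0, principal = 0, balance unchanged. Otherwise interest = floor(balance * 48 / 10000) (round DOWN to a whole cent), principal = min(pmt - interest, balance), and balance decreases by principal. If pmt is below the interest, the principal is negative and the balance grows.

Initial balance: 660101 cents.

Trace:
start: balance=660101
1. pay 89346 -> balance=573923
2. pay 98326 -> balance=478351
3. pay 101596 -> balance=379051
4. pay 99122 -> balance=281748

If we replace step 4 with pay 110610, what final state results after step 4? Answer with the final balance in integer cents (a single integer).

(re-executing from step 4 with the substitution; state before step 4: balance=379051)
4. pay 110610 -> balance=270260

270260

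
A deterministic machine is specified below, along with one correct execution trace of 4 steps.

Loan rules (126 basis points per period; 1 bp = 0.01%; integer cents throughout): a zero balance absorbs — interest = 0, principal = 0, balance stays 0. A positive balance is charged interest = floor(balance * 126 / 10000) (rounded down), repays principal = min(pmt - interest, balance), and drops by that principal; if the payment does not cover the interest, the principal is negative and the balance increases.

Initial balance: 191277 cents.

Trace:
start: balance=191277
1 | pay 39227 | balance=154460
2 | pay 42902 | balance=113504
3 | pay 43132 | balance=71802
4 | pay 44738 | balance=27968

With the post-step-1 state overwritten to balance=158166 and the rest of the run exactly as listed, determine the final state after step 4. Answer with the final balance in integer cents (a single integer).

31815

state after step 1 := balance=158166
2 | pay 42902 | balance=117256
3 | pay 43132 | balance=75601
4 | pay 44738 | balance=31815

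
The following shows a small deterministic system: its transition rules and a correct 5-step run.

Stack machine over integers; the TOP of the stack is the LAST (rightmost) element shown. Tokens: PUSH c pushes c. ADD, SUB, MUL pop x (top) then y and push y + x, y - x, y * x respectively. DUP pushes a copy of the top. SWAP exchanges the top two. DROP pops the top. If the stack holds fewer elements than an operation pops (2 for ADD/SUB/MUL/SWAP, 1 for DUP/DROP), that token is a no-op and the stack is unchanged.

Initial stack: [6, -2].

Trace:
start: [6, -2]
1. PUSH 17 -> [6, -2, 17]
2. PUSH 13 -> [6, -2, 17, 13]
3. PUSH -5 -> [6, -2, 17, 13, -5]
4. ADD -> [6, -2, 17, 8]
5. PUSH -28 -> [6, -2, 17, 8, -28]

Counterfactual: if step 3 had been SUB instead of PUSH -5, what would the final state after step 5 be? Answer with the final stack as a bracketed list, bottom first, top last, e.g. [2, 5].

(re-executing from step 3 with the substitution; state before step 3: [6, -2, 17, 13])
3. SUB -> [6, -2, 4]
4. ADD -> [6, 2]
5. PUSH -28 -> [6, 2, -28]

[6, 2, -28]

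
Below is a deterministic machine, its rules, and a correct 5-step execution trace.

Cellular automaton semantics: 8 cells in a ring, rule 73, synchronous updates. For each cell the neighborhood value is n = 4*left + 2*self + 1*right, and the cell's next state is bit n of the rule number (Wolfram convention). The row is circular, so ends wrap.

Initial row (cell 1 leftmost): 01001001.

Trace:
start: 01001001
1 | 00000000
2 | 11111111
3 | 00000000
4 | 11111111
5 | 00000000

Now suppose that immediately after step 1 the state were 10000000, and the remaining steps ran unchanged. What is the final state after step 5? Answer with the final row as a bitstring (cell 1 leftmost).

state after step 1 := 10000000
2 | 00111110
3 | 10100010
4 | 00001000
5 | 11100011

11100011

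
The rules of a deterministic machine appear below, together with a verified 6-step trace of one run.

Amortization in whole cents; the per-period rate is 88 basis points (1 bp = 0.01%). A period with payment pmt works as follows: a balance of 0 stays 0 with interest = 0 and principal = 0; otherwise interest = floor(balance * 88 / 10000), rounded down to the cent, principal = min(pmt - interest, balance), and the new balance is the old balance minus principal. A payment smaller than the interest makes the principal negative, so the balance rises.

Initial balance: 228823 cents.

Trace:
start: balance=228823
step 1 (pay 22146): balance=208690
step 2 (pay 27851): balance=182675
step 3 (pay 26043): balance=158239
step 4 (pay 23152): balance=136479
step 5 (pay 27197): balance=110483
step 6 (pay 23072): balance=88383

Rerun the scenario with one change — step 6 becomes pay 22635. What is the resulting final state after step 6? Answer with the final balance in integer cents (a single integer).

88820

(re-executing from step 6 with the substitution; state before step 6: balance=110483)
step 6 (pay 22635): balance=88820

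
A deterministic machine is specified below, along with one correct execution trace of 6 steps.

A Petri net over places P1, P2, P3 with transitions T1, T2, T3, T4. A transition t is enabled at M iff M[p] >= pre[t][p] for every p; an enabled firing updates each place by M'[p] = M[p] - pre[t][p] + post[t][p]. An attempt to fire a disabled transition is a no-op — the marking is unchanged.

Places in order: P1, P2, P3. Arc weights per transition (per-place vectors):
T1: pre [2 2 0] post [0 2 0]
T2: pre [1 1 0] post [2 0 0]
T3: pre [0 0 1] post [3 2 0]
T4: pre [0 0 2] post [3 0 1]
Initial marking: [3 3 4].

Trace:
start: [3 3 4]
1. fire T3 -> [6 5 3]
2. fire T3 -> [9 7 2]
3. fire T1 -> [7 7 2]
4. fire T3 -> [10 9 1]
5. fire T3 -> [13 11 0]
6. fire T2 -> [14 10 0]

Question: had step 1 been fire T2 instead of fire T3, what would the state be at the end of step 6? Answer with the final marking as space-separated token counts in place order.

(re-executing from step 1 with the substitution; state before step 1: [3 3 4])
1. fire T2 -> [4 2 4]
2. fire T3 -> [7 4 3]
3. fire T1 -> [5 4 3]
4. fire T3 -> [8 6 2]
5. fire T3 -> [11 8 1]
6. fire T2 -> [12 7 1]

12 7 1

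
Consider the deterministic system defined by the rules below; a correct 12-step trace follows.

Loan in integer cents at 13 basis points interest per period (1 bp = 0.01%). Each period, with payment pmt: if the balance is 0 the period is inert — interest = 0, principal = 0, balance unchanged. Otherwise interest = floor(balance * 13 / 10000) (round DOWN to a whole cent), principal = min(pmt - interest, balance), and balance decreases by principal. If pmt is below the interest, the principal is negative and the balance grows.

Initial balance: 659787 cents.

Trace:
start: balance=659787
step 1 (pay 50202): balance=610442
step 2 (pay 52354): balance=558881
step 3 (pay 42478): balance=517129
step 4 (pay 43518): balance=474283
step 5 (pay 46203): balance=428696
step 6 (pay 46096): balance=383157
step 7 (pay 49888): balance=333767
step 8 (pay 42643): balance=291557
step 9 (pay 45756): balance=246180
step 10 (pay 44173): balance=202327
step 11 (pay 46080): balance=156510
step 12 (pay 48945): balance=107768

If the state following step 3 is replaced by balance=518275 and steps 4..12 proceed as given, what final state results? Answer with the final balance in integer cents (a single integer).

state after step 3 := balance=518275
step 4 (pay 43518): balance=475430
step 5 (pay 46203): balance=429845
step 6 (pay 46096): balance=384307
step 7 (pay 49888): balance=334918
step 8 (pay 42643): balance=292710
step 9 (pay 45756): balance=247334
step 10 (pay 44173): balance=203482
step 11 (pay 46080): balance=157666
step 12 (pay 48945): balance=108925

108925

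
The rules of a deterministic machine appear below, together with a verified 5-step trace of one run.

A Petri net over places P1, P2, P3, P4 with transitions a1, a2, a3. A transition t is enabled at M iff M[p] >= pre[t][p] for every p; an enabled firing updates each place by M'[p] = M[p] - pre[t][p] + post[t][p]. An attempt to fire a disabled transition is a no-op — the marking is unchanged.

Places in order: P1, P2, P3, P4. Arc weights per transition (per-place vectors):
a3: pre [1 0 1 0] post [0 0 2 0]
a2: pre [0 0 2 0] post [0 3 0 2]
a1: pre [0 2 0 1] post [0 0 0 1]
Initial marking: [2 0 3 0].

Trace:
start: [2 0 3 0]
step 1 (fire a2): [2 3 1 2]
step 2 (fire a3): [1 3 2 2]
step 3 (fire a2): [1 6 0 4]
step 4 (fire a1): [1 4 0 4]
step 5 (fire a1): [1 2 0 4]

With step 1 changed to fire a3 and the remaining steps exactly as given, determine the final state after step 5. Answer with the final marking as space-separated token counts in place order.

(re-executing from step 1 with the substitution; state before step 1: [2 0 3 0])
step 1 (fire a3): [1 0 4 0]
step 2 (fire a3): [0 0 5 0]
step 3 (fire a2): [0 3 3 2]
step 4 (fire a1): [0 1 3 2]
step 5 (fire a1): [0 1 3 2]

0 1 3 2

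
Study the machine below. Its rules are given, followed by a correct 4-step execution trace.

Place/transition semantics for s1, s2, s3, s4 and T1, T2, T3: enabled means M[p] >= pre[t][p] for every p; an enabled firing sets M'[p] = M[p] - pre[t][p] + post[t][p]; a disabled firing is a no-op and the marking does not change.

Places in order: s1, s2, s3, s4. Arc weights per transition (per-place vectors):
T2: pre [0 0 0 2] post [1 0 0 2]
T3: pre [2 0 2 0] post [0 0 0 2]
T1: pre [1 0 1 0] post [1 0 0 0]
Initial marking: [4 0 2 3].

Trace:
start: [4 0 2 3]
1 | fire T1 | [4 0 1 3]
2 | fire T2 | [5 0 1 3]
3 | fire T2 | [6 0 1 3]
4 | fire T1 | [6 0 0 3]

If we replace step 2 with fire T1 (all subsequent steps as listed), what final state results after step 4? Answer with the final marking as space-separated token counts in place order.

5 0 0 3

(re-executing from step 2 with the substitution; state before step 2: [4 0 1 3])
2 | fire T1 | [4 0 0 3]
3 | fire T2 | [5 0 0 3]
4 | fire T1 | [5 0 0 3]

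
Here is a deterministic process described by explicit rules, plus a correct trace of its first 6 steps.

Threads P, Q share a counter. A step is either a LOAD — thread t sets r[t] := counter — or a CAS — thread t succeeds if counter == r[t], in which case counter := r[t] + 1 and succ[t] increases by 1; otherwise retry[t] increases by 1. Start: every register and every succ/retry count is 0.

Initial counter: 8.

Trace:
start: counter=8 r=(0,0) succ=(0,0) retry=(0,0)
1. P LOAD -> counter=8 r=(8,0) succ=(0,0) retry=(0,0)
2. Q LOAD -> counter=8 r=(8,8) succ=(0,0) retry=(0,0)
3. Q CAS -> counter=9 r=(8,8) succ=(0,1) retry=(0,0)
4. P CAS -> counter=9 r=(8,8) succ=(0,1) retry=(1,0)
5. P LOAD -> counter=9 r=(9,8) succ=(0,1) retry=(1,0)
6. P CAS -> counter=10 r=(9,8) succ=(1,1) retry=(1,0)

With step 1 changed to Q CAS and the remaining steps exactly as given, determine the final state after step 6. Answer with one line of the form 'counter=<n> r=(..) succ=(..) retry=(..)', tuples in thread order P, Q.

counter=10 r=(9,8) succ=(1,1) retry=(1,1)

(re-executing from step 1 with the substitution; state before step 1: counter=8 r=(0,0) succ=(0,0) retry=(0,0))
1. Q CAS -> counter=8 r=(0,0) succ=(0,0) retry=(0,1)
2. Q LOAD -> counter=8 r=(0,8) succ=(0,0) retry=(0,1)
3. Q CAS -> counter=9 r=(0,8) succ=(0,1) retry=(0,1)
4. P CAS -> counter=9 r=(0,8) succ=(0,1) retry=(1,1)
5. P LOAD -> counter=9 r=(9,8) succ=(0,1) retry=(1,1)
6. P CAS -> counter=10 r=(9,8) succ=(1,1) retry=(1,1)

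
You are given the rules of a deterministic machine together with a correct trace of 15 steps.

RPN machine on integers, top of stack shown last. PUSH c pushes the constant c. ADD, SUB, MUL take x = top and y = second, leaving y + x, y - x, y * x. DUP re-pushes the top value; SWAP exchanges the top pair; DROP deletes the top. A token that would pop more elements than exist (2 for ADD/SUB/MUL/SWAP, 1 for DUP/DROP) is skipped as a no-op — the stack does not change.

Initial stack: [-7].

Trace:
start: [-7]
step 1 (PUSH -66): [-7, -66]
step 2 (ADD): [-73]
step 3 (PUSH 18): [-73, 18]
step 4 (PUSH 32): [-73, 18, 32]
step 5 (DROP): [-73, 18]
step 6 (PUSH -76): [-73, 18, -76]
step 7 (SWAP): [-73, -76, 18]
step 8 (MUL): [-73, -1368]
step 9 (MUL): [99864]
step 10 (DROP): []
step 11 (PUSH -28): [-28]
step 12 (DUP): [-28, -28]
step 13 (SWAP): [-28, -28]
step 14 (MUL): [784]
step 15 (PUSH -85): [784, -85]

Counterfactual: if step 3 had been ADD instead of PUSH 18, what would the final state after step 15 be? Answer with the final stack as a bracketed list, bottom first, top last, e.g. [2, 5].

[784, -85]

(re-executing from step 3 with the substitution; state before step 3: [-73])
step 3 (ADD): [-73]
step 4 (PUSH 32): [-73, 32]
step 5 (DROP): [-73]
step 6 (PUSH -76): [-73, -76]
step 7 (SWAP): [-76, -73]
step 8 (MUL): [5548]
step 9 (MUL): [5548]
step 10 (DROP): []
step 11 (PUSH -28): [-28]
step 12 (DUP): [-28, -28]
step 13 (SWAP): [-28, -28]
step 14 (MUL): [784]
step 15 (PUSH -85): [784, -85]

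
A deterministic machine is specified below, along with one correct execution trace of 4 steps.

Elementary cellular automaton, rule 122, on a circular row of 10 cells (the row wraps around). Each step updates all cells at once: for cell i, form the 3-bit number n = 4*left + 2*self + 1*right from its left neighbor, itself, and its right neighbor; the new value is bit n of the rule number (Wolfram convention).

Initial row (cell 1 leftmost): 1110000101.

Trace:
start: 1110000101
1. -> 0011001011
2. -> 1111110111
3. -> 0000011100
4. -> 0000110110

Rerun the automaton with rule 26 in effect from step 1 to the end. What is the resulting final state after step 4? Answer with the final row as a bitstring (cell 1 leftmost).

(re-executing steps 1..4 under rule 26; state before step 1: 1110000101)
1. -> 0001001001
2. -> 1010110110
3. -> 0000100100
4. -> 0001011010

0001011010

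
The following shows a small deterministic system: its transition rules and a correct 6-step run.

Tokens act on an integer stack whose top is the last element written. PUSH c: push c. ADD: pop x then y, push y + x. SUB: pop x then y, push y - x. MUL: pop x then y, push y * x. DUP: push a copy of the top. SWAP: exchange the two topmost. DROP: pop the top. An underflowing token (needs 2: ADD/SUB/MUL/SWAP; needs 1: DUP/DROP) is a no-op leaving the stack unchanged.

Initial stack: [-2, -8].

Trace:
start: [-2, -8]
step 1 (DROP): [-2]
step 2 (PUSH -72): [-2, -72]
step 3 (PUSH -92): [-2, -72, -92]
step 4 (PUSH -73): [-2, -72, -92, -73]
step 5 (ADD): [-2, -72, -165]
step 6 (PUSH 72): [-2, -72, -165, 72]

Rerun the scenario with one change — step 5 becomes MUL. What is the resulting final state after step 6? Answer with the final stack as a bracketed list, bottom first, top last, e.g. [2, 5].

(re-executing from step 5 with the substitution; state before step 5: [-2, -72, -92, -73])
step 5 (MUL): [-2, -72, 6716]
step 6 (PUSH 72): [-2, -72, 6716, 72]

[-2, -72, 6716, 72]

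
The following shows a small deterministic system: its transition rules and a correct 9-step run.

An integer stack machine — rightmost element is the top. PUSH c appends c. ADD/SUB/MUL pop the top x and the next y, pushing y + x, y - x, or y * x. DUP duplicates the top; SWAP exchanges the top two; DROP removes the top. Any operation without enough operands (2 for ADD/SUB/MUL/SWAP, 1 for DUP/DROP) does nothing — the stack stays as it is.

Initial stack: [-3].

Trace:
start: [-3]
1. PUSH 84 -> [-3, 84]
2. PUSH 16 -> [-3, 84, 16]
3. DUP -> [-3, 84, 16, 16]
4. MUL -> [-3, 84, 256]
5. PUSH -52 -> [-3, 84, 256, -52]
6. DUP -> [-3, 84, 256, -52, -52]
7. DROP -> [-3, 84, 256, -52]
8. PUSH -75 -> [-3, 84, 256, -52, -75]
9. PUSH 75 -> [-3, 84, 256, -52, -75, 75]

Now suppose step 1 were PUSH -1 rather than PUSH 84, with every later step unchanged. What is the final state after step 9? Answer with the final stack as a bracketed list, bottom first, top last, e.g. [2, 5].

(re-executing from step 1 with the substitution; state before step 1: [-3])
1. PUSH -1 -> [-3, -1]
2. PUSH 16 -> [-3, -1, 16]
3. DUP -> [-3, -1, 16, 16]
4. MUL -> [-3, -1, 256]
5. PUSH -52 -> [-3, -1, 256, -52]
6. DUP -> [-3, -1, 256, -52, -52]
7. DROP -> [-3, -1, 256, -52]
8. PUSH -75 -> [-3, -1, 256, -52, -75]
9. PUSH 75 -> [-3, -1, 256, -52, -75, 75]

[-3, -1, 256, -52, -75, 75]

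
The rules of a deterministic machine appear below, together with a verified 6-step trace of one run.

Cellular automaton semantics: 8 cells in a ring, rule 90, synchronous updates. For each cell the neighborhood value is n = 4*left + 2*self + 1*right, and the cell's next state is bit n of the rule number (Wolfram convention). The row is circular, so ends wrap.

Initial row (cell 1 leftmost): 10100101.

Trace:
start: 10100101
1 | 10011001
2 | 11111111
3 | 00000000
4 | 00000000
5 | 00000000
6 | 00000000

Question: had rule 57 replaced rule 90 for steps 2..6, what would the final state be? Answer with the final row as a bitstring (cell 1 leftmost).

01010101

(re-executing steps 2..6 under rule 57; state before step 2: 10011001)
2 | 01010101
3 | 10101010
4 | 01010101
5 | 10101010
6 | 01010101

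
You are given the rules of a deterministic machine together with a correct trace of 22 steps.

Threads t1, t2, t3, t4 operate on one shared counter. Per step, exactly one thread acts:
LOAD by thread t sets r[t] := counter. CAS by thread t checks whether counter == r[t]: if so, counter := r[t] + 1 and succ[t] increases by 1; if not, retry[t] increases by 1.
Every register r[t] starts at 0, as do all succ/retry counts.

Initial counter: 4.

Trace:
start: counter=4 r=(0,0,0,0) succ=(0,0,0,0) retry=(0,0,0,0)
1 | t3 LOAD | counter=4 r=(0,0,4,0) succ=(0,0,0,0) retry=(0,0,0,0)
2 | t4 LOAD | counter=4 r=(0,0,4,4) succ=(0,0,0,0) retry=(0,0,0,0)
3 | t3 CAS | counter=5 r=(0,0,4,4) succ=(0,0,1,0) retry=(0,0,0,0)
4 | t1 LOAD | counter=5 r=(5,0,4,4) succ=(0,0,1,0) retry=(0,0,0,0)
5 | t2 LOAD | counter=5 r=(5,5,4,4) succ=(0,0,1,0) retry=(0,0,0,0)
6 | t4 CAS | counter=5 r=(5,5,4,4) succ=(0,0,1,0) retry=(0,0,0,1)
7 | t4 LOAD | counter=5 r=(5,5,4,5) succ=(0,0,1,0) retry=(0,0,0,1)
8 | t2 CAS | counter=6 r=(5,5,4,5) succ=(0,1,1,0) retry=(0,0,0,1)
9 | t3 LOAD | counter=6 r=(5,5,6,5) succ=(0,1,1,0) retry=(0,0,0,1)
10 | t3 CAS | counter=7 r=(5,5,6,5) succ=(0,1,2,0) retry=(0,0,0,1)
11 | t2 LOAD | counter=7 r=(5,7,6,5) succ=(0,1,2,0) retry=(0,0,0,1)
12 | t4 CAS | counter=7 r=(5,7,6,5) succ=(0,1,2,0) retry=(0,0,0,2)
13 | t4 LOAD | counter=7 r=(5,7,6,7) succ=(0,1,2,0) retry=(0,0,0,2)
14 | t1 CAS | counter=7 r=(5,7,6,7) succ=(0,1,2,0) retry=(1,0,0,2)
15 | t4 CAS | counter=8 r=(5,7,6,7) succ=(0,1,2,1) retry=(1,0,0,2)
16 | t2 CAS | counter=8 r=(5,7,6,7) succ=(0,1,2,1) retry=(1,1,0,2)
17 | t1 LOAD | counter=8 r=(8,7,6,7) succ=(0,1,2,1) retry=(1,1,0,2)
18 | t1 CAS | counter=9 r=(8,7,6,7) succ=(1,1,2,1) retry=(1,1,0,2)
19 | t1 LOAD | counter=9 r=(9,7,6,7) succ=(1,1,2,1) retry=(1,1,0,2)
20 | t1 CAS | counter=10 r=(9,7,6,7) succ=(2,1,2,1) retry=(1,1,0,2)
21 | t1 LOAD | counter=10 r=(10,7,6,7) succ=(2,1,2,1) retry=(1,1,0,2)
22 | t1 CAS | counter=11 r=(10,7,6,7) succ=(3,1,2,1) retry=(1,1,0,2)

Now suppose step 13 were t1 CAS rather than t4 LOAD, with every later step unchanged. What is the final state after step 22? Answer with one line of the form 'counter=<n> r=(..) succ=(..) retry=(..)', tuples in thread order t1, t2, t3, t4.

(re-executing from step 13 with the substitution; state before step 13: counter=7 r=(5,7,6,5) succ=(0,1,2,0) retry=(0,0,0,2))
13 | t1 CAS | counter=7 r=(5,7,6,5) succ=(0,1,2,0) retry=(1,0,0,2)
14 | t1 CAS | counter=7 r=(5,7,6,5) succ=(0,1,2,0) retry=(2,0,0,2)
15 | t4 CAS | counter=7 r=(5,7,6,5) succ=(0,1,2,0) retry=(2,0,0,3)
16 | t2 CAS | counter=8 r=(5,7,6,5) succ=(0,2,2,0) retry=(2,0,0,3)
17 | t1 LOAD | counter=8 r=(8,7,6,5) succ=(0,2,2,0) retry=(2,0,0,3)
18 | t1 CAS | counter=9 r=(8,7,6,5) succ=(1,2,2,0) retry=(2,0,0,3)
19 | t1 LOAD | counter=9 r=(9,7,6,5) succ=(1,2,2,0) retry=(2,0,0,3)
20 | t1 CAS | counter=10 r=(9,7,6,5) succ=(2,2,2,0) retry=(2,0,0,3)
21 | t1 LOAD | counter=10 r=(10,7,6,5) succ=(2,2,2,0) retry=(2,0,0,3)
22 | t1 CAS | counter=11 r=(10,7,6,5) succ=(3,2,2,0) retry=(2,0,0,3)

counter=11 r=(10,7,6,5) succ=(3,2,2,0) retry=(2,0,0,3)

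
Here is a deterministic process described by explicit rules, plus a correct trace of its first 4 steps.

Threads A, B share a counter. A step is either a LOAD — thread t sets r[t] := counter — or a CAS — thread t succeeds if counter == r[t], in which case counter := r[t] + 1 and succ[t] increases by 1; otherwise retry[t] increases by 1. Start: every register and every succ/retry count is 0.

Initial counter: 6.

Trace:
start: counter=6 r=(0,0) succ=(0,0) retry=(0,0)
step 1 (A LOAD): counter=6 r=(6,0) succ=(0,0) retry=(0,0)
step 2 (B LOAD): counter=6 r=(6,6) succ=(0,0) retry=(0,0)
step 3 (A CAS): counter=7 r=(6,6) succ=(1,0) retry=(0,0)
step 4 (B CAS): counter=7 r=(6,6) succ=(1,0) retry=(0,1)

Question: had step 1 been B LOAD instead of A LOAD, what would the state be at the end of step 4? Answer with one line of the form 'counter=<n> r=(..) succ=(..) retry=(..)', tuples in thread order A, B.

counter=7 r=(0,6) succ=(0,1) retry=(1,0)

(re-executing from step 1 with the substitution; state before step 1: counter=6 r=(0,0) succ=(0,0) retry=(0,0))
step 1 (B LOAD): counter=6 r=(0,6) succ=(0,0) retry=(0,0)
step 2 (B LOAD): counter=6 r=(0,6) succ=(0,0) retry=(0,0)
step 3 (A CAS): counter=6 r=(0,6) succ=(0,0) retry=(1,0)
step 4 (B CAS): counter=7 r=(0,6) succ=(0,1) retry=(1,0)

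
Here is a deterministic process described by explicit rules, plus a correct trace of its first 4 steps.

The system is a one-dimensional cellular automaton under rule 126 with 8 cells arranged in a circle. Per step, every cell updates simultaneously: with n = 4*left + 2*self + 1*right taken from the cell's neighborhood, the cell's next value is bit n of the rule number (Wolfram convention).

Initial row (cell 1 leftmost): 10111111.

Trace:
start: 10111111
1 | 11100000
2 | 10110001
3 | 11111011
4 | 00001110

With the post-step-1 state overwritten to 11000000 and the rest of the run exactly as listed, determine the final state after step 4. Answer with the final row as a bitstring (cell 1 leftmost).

state after step 1 := 11000000
2 | 11100001
3 | 00110011
4 | 11111111

11111111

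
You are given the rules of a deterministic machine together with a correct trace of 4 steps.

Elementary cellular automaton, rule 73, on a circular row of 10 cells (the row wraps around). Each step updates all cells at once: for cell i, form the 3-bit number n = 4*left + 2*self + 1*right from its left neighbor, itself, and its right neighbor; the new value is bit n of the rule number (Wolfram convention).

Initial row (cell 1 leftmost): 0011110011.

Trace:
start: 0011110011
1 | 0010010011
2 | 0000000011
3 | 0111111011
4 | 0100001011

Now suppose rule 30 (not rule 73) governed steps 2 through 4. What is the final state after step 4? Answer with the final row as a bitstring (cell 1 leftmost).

(re-executing steps 2..4 under rule 30; state before step 2: 0010010011)
2 | 1111111110
3 | 1000000000
4 | 1100000001

1100000001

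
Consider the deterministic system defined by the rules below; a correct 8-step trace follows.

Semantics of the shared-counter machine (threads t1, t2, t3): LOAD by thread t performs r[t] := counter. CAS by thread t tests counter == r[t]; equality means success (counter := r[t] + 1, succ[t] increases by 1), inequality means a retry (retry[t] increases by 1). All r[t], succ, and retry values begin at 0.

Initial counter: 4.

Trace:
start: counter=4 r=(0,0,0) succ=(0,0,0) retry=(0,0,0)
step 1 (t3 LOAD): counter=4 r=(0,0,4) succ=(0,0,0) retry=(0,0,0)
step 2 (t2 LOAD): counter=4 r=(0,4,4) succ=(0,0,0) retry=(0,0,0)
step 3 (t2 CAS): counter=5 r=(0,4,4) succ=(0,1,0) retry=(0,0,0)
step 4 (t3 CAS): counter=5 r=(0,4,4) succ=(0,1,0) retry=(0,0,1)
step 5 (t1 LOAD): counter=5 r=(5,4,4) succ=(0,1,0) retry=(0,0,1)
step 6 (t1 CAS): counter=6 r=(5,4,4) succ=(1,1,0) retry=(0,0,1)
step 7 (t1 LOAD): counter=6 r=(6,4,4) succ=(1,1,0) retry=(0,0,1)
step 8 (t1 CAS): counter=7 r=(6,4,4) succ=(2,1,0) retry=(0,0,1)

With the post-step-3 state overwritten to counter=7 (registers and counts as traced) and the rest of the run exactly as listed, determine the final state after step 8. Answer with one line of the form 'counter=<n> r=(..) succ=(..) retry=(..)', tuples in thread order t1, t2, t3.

counter=9 r=(8,4,4) succ=(2,1,0) retry=(0,0,1)

state after step 3 := counter=7 r=(0,4,4) succ=(0,1,0) retry=(0,0,0)
step 4 (t3 CAS): counter=7 r=(0,4,4) succ=(0,1,0) retry=(0,0,1)
step 5 (t1 LOAD): counter=7 r=(7,4,4) succ=(0,1,0) retry=(0,0,1)
step 6 (t1 CAS): counter=8 r=(7,4,4) succ=(1,1,0) retry=(0,0,1)
step 7 (t1 LOAD): counter=8 r=(8,4,4) succ=(1,1,0) retry=(0,0,1)
step 8 (t1 CAS): counter=9 r=(8,4,4) succ=(2,1,0) retry=(0,0,1)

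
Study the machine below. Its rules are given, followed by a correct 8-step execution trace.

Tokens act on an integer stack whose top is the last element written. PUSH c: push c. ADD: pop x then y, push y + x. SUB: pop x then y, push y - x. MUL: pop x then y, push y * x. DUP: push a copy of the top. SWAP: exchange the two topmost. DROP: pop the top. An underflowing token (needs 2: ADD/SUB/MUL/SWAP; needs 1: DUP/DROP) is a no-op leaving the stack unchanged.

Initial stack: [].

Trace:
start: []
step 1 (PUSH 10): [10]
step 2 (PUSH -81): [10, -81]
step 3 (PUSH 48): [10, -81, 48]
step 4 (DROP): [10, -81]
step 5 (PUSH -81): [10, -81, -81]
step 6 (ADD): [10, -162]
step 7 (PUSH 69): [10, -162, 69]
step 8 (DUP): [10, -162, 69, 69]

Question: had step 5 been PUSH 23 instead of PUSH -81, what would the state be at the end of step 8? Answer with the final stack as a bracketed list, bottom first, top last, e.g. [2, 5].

[10, -58, 69, 69]

(re-executing from step 5 with the substitution; state before step 5: [10, -81])
step 5 (PUSH 23): [10, -81, 23]
step 6 (ADD): [10, -58]
step 7 (PUSH 69): [10, -58, 69]
step 8 (DUP): [10, -58, 69, 69]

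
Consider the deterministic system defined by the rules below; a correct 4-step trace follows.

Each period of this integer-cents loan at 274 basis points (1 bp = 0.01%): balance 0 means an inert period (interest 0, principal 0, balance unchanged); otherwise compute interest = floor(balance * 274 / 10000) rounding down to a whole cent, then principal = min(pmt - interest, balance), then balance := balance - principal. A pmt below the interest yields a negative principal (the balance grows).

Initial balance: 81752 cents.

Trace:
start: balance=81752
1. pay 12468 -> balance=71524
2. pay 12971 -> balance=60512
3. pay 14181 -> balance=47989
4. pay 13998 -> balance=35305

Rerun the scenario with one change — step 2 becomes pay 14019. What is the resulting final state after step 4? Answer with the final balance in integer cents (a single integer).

34199

(re-executing from step 2 with the substitution; state before step 2: balance=71524)
2. pay 14019 -> balance=59464
3. pay 14181 -> balance=46912
4. pay 13998 -> balance=34199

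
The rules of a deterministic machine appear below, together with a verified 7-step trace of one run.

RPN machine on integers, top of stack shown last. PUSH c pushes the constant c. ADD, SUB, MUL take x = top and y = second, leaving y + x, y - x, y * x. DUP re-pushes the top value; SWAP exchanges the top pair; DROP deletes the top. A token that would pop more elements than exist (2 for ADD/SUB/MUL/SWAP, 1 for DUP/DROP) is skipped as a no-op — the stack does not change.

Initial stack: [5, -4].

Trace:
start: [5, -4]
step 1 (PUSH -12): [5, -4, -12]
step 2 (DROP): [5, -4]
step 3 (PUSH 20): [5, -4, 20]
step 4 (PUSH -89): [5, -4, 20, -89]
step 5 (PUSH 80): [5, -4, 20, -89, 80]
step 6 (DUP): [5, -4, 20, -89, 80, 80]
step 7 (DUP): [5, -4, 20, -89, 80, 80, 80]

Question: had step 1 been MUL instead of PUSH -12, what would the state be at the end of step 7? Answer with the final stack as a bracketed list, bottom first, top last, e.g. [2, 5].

[20, -89, 80, 80, 80]

(re-executing from step 1 with the substitution; state before step 1: [5, -4])
step 1 (MUL): [-20]
step 2 (DROP): []
step 3 (PUSH 20): [20]
step 4 (PUSH -89): [20, -89]
step 5 (PUSH 80): [20, -89, 80]
step 6 (DUP): [20, -89, 80, 80]
step 7 (DUP): [20, -89, 80, 80, 80]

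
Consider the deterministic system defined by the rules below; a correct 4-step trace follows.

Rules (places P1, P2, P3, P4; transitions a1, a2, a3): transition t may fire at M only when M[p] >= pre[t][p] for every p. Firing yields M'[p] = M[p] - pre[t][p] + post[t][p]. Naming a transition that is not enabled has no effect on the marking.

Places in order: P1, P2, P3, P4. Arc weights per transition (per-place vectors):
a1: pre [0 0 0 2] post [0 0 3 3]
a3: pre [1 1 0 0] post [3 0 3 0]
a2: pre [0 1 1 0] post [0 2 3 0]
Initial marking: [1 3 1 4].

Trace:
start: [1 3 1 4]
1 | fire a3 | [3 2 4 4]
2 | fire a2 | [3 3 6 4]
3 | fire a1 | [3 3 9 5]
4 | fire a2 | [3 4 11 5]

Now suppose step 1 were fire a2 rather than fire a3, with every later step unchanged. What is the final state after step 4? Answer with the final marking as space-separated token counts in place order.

1 6 10 5

(re-executing from step 1 with the substitution; state before step 1: [1 3 1 4])
1 | fire a2 | [1 4 3 4]
2 | fire a2 | [1 5 5 4]
3 | fire a1 | [1 5 8 5]
4 | fire a2 | [1 6 10 5]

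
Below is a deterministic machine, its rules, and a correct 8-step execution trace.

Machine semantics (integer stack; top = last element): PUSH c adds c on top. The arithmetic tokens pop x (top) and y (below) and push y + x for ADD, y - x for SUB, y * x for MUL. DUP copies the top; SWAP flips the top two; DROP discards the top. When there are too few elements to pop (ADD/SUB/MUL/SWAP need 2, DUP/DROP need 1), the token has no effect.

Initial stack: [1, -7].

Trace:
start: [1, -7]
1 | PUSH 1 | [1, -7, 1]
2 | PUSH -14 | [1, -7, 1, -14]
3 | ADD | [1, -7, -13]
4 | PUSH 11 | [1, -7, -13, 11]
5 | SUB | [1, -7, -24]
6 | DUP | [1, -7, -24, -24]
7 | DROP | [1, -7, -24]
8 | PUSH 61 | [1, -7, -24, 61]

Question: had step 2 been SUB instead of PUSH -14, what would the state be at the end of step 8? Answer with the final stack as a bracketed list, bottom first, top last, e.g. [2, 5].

[-18, 61]

(re-executing from step 2 with the substitution; state before step 2: [1, -7, 1])
2 | SUB | [1, -8]
3 | ADD | [-7]
4 | PUSH 11 | [-7, 11]
5 | SUB | [-18]
6 | DUP | [-18, -18]
7 | DROP | [-18]
8 | PUSH 61 | [-18, 61]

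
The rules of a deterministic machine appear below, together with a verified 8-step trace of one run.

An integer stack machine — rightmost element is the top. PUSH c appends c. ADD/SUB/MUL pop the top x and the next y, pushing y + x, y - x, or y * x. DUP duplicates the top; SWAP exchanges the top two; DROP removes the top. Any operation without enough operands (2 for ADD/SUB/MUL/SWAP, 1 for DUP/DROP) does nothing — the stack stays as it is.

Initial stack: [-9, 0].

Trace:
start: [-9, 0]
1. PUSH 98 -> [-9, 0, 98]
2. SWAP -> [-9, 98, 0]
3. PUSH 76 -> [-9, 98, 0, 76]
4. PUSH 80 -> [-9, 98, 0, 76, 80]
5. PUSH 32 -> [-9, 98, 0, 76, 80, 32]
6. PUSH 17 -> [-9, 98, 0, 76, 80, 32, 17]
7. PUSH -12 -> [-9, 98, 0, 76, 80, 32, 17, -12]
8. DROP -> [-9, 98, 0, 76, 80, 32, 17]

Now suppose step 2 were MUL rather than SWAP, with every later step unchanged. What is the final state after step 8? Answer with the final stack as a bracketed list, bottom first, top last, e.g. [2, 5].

(re-executing from step 2 with the substitution; state before step 2: [-9, 0, 98])
2. MUL -> [-9, 0]
3. PUSH 76 -> [-9, 0, 76]
4. PUSH 80 -> [-9, 0, 76, 80]
5. PUSH 32 -> [-9, 0, 76, 80, 32]
6. PUSH 17 -> [-9, 0, 76, 80, 32, 17]
7. PUSH -12 -> [-9, 0, 76, 80, 32, 17, -12]
8. DROP -> [-9, 0, 76, 80, 32, 17]

[-9, 0, 76, 80, 32, 17]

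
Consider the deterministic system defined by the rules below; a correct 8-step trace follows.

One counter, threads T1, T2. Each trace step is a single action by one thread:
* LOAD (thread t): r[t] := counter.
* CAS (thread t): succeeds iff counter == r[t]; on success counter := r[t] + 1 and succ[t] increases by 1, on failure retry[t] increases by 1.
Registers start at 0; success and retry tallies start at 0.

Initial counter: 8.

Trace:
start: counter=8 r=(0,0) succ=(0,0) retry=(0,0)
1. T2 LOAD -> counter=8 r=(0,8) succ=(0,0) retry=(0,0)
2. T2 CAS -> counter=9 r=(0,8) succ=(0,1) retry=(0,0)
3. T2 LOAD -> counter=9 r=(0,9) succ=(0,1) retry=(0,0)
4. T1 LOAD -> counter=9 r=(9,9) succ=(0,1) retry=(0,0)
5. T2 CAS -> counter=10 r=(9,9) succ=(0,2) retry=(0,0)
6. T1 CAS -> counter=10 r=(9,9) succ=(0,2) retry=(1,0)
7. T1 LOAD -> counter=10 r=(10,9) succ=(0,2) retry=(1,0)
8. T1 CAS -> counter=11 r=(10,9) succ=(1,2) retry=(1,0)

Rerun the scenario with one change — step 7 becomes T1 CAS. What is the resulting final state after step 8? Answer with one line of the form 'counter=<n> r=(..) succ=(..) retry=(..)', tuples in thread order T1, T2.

counter=10 r=(9,9) succ=(0,2) retry=(3,0)

(re-executing from step 7 with the substitution; state before step 7: counter=10 r=(9,9) succ=(0,2) retry=(1,0))
7. T1 CAS -> counter=10 r=(9,9) succ=(0,2) retry=(2,0)
8. T1 CAS -> counter=10 r=(9,9) succ=(0,2) retry=(3,0)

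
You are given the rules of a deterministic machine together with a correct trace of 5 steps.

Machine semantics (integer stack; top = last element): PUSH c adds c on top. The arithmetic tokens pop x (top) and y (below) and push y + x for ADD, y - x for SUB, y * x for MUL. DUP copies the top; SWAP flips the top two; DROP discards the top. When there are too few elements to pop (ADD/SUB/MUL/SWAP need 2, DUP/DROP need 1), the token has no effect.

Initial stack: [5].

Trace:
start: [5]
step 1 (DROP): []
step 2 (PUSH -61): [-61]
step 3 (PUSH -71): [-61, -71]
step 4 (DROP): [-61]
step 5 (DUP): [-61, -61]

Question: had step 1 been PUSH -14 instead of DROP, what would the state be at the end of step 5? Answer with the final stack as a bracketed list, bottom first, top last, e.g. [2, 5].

[5, -14, -61, -61]

(re-executing from step 1 with the substitution; state before step 1: [5])
step 1 (PUSH -14): [5, -14]
step 2 (PUSH -61): [5, -14, -61]
step 3 (PUSH -71): [5, -14, -61, -71]
step 4 (DROP): [5, -14, -61]
step 5 (DUP): [5, -14, -61, -61]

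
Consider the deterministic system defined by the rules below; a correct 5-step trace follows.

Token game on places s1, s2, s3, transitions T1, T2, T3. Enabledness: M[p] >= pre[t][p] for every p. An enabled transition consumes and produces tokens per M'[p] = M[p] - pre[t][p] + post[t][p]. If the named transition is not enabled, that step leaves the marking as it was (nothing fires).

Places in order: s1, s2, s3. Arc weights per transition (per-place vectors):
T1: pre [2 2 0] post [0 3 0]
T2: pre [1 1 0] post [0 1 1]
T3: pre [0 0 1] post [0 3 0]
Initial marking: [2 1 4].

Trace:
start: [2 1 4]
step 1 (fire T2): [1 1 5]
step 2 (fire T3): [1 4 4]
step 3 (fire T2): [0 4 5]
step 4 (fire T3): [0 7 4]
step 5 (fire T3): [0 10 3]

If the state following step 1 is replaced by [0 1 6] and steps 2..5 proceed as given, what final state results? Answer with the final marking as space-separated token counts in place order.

state after step 1 := [0 1 6]
step 2 (fire T3): [0 4 5]
step 3 (fire T2): [0 4 5]
step 4 (fire T3): [0 7 4]
step 5 (fire T3): [0 10 3]

0 10 3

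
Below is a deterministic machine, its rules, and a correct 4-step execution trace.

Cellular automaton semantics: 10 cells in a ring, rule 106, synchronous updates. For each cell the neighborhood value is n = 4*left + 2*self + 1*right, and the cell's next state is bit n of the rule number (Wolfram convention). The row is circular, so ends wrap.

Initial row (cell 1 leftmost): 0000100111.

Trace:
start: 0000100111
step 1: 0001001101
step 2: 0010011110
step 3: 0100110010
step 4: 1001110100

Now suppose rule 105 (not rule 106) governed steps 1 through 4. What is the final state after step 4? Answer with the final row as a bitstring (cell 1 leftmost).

(re-executing steps 1..4 under rule 105; state before step 1: 0000100111)
step 1: 0110000101
step 2: 1110110010
step 3: 1011110001
step 4: 1110010101

1110010101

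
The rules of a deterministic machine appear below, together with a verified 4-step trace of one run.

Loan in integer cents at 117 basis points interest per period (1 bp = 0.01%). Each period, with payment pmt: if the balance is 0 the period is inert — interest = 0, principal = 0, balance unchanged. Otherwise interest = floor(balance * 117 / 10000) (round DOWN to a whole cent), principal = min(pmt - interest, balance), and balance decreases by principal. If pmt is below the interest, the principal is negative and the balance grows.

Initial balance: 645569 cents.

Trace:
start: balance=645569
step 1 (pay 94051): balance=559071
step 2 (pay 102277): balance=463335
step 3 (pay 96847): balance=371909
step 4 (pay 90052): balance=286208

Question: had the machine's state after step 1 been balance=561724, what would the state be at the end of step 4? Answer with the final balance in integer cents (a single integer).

288955

state after step 1 := balance=561724
step 2 (pay 102277): balance=466019
step 3 (pay 96847): balance=374624
step 4 (pay 90052): balance=288955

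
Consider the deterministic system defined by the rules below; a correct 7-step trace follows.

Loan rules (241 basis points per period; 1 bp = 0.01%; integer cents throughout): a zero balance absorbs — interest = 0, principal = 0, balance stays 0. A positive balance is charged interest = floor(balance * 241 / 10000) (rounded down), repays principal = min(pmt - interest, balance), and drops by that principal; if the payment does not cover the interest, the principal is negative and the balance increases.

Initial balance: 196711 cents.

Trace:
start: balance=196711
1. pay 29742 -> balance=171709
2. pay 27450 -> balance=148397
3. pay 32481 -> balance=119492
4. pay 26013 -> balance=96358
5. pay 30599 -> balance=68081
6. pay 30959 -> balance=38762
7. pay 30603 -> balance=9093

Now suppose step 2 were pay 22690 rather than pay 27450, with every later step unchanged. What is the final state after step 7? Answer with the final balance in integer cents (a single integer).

14455

(re-executing from step 2 with the substitution; state before step 2: balance=171709)
2. pay 22690 -> balance=153157
3. pay 32481 -> balance=124367
4. pay 26013 -> balance=101351
5. pay 30599 -> balance=73194
6. pay 30959 -> balance=43998
7. pay 30603 -> balance=14455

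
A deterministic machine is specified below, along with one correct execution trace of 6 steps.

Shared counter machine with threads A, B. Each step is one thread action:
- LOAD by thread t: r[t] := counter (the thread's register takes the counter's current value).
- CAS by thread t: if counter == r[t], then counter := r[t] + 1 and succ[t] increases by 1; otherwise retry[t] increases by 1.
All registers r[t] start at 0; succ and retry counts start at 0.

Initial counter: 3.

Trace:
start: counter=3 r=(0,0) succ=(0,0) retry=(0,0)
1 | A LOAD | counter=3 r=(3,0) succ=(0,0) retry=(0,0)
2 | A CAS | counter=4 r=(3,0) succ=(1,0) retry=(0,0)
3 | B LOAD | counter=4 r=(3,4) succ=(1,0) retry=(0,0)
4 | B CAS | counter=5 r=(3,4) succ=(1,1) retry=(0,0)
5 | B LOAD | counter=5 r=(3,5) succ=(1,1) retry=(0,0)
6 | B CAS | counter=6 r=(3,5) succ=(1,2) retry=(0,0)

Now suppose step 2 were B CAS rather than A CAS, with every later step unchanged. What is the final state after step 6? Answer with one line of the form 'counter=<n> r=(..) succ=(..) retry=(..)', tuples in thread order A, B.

counter=5 r=(3,4) succ=(0,2) retry=(0,1)

(re-executing from step 2 with the substitution; state before step 2: counter=3 r=(3,0) succ=(0,0) retry=(0,0))
2 | B CAS | counter=3 r=(3,0) succ=(0,0) retry=(0,1)
3 | B LOAD | counter=3 r=(3,3) succ=(0,0) retry=(0,1)
4 | B CAS | counter=4 r=(3,3) succ=(0,1) retry=(0,1)
5 | B LOAD | counter=4 r=(3,4) succ=(0,1) retry=(0,1)
6 | B CAS | counter=5 r=(3,4) succ=(0,2) retry=(0,1)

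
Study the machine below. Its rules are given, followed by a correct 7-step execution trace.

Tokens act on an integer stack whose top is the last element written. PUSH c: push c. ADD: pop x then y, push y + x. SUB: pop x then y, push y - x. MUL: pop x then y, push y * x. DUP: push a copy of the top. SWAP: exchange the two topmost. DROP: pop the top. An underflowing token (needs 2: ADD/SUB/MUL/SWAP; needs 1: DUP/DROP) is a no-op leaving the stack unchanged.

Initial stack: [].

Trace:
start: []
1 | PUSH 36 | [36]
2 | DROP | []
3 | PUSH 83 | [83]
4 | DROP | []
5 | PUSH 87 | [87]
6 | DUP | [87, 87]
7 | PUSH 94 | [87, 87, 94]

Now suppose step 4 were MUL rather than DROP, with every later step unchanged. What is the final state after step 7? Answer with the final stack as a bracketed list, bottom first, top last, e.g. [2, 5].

[83, 87, 87, 94]

(re-executing from step 4 with the substitution; state before step 4: [83])
4 | MUL | [83]
5 | PUSH 87 | [83, 87]
6 | DUP | [83, 87, 87]
7 | PUSH 94 | [83, 87, 87, 94]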